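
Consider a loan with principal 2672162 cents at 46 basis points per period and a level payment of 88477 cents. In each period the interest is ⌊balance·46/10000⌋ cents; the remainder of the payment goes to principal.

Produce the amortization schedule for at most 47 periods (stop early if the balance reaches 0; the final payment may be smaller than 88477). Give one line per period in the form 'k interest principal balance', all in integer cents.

1. interest=⌊2672162·46/10000⌋=12291; principal=88477-12291=76186; balance=2672162-76186=2595976
2. interest=⌊2595976·46/10000⌋=11941; principal=88477-11941=76536; balance=2595976-76536=2519440
3. interest=⌊2519440·46/10000⌋=11589; principal=88477-11589=76888; balance=2519440-76888=2442552
4. interest=⌊2442552·46/10000⌋=11235; principal=88477-11235=77242; balance=2442552-77242=2365310
5. interest=⌊2365310·46/10000⌋=10880; principal=88477-10880=77597; balance=2365310-77597=2287713
6. interest=⌊2287713·46/10000⌋=10523; principal=88477-10523=77954; balance=2287713-77954=2209759
7. interest=⌊2209759·46/10000⌋=10164; principal=88477-10164=78313; balance=2209759-78313=2131446
8. interest=⌊2131446·46/10000⌋=9804; principal=88477-9804=78673; balance=2131446-78673=2052773
9. interest=⌊2052773·46/10000⌋=9442; principal=88477-9442=79035; balance=2052773-79035=1973738
10. interest=⌊1973738·46/10000⌋=9079; principal=88477-9079=79398; balance=1973738-79398=1894340
11. interest=⌊1894340·46/10000⌋=8713; principal=88477-8713=79764; balance=1894340-79764=1814576
12. interest=⌊1814576·46/10000⌋=8347; principal=88477-8347=80130; balance=1814576-80130=1734446
13. interest=⌊1734446·46/10000⌋=7978; principal=88477-7978=80499; balance=1734446-80499=1653947
14. interest=⌊1653947·46/10000⌋=7608; principal=88477-7608=80869; balance=1653947-80869=1573078
15. interest=⌊1573078·46/10000⌋=7236; principal=88477-7236=81241; balance=1573078-81241=1491837
16. interest=⌊1491837·46/10000⌋=6862; principal=88477-6862=81615; balance=1491837-81615=1410222
17. interest=⌊1410222·46/10000⌋=6487; principal=88477-6487=81990; balance=1410222-81990=1328232
18. interest=⌊1328232·46/10000⌋=6109; principal=88477-6109=82368; balance=1328232-82368=1245864
19. interest=⌊1245864·46/10000⌋=5730; principal=88477-5730=82747; balance=1245864-82747=1163117
20. interest=⌊1163117·46/10000⌋=5350; principal=88477-5350=83127; balance=1163117-83127=1079990
21. interest=⌊1079990·46/10000⌋=4967; principal=88477-4967=83510; balance=1079990-83510=996480
22. interest=⌊996480·46/10000⌋=4583; principal=88477-4583=83894; balance=996480-83894=912586
23. interest=⌊912586·46/10000⌋=4197; principal=88477-4197=84280; balance=912586-84280=828306
24. interest=⌊828306·46/10000⌋=3810; principal=88477-3810=84667; balance=828306-84667=743639
25. interest=⌊743639·46/10000⌋=3420; principal=88477-3420=85057; balance=743639-85057=658582
26. interest=⌊658582·46/10000⌋=3029; principal=88477-3029=85448; balance=658582-85448=573134
27. interest=⌊573134·46/10000⌋=2636; principal=88477-2636=85841; balance=573134-85841=487293
28. interest=⌊487293·46/10000⌋=2241; principal=88477-2241=86236; balance=487293-86236=401057
29. interest=⌊401057·46/10000⌋=1844; principal=88477-1844=86633; balance=401057-86633=314424
30. interest=⌊314424·46/10000⌋=1446; principal=88477-1446=87031; balance=314424-87031=227393
31. interest=⌊227393·46/10000⌋=1046; principal=88477-1046=87431; balance=227393-87431=139962
32. interest=⌊139962·46/10000⌋=643; principal=88477-643=87834; balance=139962-87834=52128
33. interest=⌊52128·46/10000⌋=239; principal=min(88477-239,52128)=52128; balance=52128-52128=0

1 12291 76186 2595976
2 11941 76536 2519440
3 11589 76888 2442552
4 11235 77242 2365310
5 10880 77597 2287713
6 10523 77954 2209759
7 10164 78313 2131446
8 9804 78673 2052773
9 9442 79035 1973738
10 9079 79398 1894340
11 8713 79764 1814576
12 8347 80130 1734446
13 7978 80499 1653947
14 7608 80869 1573078
15 7236 81241 1491837
16 6862 81615 1410222
17 6487 81990 1328232
18 6109 82368 1245864
19 5730 82747 1163117
20 5350 83127 1079990
21 4967 83510 996480
22 4583 83894 912586
23 4197 84280 828306
24 3810 84667 743639
25 3420 85057 658582
26 3029 85448 573134
27 2636 85841 487293
28 2241 86236 401057
29 1844 86633 314424
30 1446 87031 227393
31 1046 87431 139962
32 643 87834 52128
33 239 52128 0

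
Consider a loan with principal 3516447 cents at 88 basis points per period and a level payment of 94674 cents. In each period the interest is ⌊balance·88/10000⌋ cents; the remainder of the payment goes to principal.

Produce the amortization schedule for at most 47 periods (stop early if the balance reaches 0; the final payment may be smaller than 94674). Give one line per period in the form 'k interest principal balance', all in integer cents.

1 30944 63730 3452717
2 30383 64291 3388426
3 29818 64856 3323570
4 29247 65427 3258143
5 28671 66003 3192140
6 28090 66584 3125556
7 27504 67170 3058386
8 26913 67761 2990625
9 26317 68357 2922268
10 25715 68959 2853309
11 25109 69565 2783744
12 24496 70178 2713566
13 23879 70795 2642771
14 23256 71418 2571353
15 22627 72047 2499306
16 21993 72681 2426625
17 21354 73320 2353305
18 20709 73965 2279340
19 20058 74616 2204724
20 19401 75273 2129451
21 18739 75935 2053516
22 18070 76604 1976912
23 17396 77278 1899634
24 16716 77958 1821676
25 16030 78644 1743032
26 15338 79336 1663696
27 14640 80034 1583662
28 13936 80738 1502924
29 13225 81449 1421475
30 12508 82166 1339309
31 11785 82889 1256420
32 11056 83618 1172802
33 10320 84354 1088448
34 9578 85096 1003352
35 8829 85845 917507
36 8074 86600 830907
37 7311 87363 743544
38 6543 88131 655413
39 5767 88907 566506
40 4985 89689 476817
41 4195 90479 386338
42 3399 91275 295063
43 2596 92078 202985
44 1786 92888 110097
45 968 93706 16391
46 144 16391 0

1. interest=⌊3516447·88/10000⌋=30944; principal=94674-30944=63730; balance=3516447-63730=3452717
2. interest=⌊3452717·88/10000⌋=30383; principal=94674-30383=64291; balance=3452717-64291=3388426
3. interest=⌊3388426·88/10000⌋=29818; principal=94674-29818=64856; balance=3388426-64856=3323570
4. interest=⌊3323570·88/10000⌋=29247; principal=94674-29247=65427; balance=3323570-65427=3258143
5. interest=⌊3258143·88/10000⌋=28671; principal=94674-28671=66003; balance=3258143-66003=3192140
6. interest=⌊3192140·88/10000⌋=28090; principal=94674-28090=66584; balance=3192140-66584=3125556
7. interest=⌊3125556·88/10000⌋=27504; principal=94674-27504=67170; balance=3125556-67170=3058386
8. interest=⌊3058386·88/10000⌋=26913; principal=94674-26913=67761; balance=3058386-67761=2990625
9. interest=⌊2990625·88/10000⌋=26317; principal=94674-26317=68357; balance=2990625-68357=2922268
10. interest=⌊2922268·88/10000⌋=25715; principal=94674-25715=68959; balance=2922268-68959=2853309
11. interest=⌊2853309·88/10000⌋=25109; principal=94674-25109=69565; balance=2853309-69565=2783744
12. interest=⌊2783744·88/10000⌋=24496; principal=94674-24496=70178; balance=2783744-70178=2713566
13. interest=⌊2713566·88/10000⌋=23879; principal=94674-23879=70795; balance=2713566-70795=2642771
14. interest=⌊2642771·88/10000⌋=23256; principal=94674-23256=71418; balance=2642771-71418=2571353
15. interest=⌊2571353·88/10000⌋=22627; principal=94674-22627=72047; balance=2571353-72047=2499306
16. interest=⌊2499306·88/10000⌋=21993; principal=94674-21993=72681; balance=2499306-72681=2426625
17. interest=⌊2426625·88/10000⌋=21354; principal=94674-21354=73320; balance=2426625-73320=2353305
18. interest=⌊2353305·88/10000⌋=20709; principal=94674-20709=73965; balance=2353305-73965=2279340
19. interest=⌊2279340·88/10000⌋=20058; principal=94674-20058=74616; balance=2279340-74616=2204724
20. interest=⌊2204724·88/10000⌋=19401; principal=94674-19401=75273; balance=2204724-75273=2129451
21. interest=⌊2129451·88/10000⌋=18739; principal=94674-18739=75935; balance=2129451-75935=2053516
22. interest=⌊2053516·88/10000⌋=18070; principal=94674-18070=76604; balance=2053516-76604=1976912
23. interest=⌊1976912·88/10000⌋=17396; principal=94674-17396=77278; balance=1976912-77278=1899634
24. interest=⌊1899634·88/10000⌋=16716; principal=94674-16716=77958; balance=1899634-77958=1821676
25. interest=⌊1821676·88/10000⌋=16030; principal=94674-16030=78644; balance=1821676-78644=1743032
26. interest=⌊1743032·88/10000⌋=15338; principal=94674-15338=79336; balance=1743032-79336=1663696
27. interest=⌊1663696·88/10000⌋=14640; principal=94674-14640=80034; balance=1663696-80034=1583662
28. interest=⌊1583662·88/10000⌋=13936; principal=94674-13936=80738; balance=1583662-80738=1502924
29. interest=⌊1502924·88/10000⌋=13225; principal=94674-13225=81449; balance=1502924-81449=1421475
30. interest=⌊1421475·88/10000⌋=12508; principal=94674-12508=82166; balance=1421475-82166=1339309
31. interest=⌊1339309·88/10000⌋=11785; principal=94674-11785=82889; balance=1339309-82889=1256420
32. interest=⌊1256420·88/10000⌋=11056; principal=94674-11056=83618; balance=1256420-83618=1172802
33. interest=⌊1172802·88/10000⌋=10320; principal=94674-10320=84354; balance=1172802-84354=1088448
34. interest=⌊1088448·88/10000⌋=9578; principal=94674-9578=85096; balance=1088448-85096=1003352
35. interest=⌊1003352·88/10000⌋=8829; principal=94674-8829=85845; balance=1003352-85845=917507
36. interest=⌊917507·88/10000⌋=8074; principal=94674-8074=86600; balance=917507-86600=830907
37. interest=⌊830907·88/10000⌋=7311; principal=94674-7311=87363; balance=830907-87363=743544
38. interest=⌊743544·88/10000⌋=6543; principal=94674-6543=88131; balance=743544-88131=655413
39. interest=⌊655413·88/10000⌋=5767; principal=94674-5767=88907; balance=655413-88907=566506
40. interest=⌊566506·88/10000⌋=4985; principal=94674-4985=89689; balance=566506-89689=476817
41. interest=⌊476817·88/10000⌋=4195; principal=94674-4195=90479; balance=476817-90479=386338
42. interest=⌊386338·88/10000⌋=3399; principal=94674-3399=91275; balance=386338-91275=295063
43. interest=⌊295063·88/10000⌋=2596; principal=94674-2596=92078; balance=295063-92078=202985
44. interest=⌊202985·88/10000⌋=1786; principal=94674-1786=92888; balance=202985-92888=110097
45. interest=⌊110097·88/10000⌋=968; principal=94674-968=93706; balance=110097-93706=16391
46. interest=⌊16391·88/10000⌋=144; principal=min(94674-144,16391)=16391; balance=16391-16391=0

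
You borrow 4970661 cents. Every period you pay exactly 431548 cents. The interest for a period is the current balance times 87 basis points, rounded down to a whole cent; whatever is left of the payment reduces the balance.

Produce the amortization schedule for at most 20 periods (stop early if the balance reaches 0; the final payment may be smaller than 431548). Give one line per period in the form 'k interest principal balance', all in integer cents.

1. interest=⌊4970661·87/10000⌋=43244; principal=431548-43244=388304; balance=4970661-388304=4582357
2. interest=⌊4582357·87/10000⌋=39866; principal=431548-39866=391682; balance=4582357-391682=4190675
3. interest=⌊4190675·87/10000⌋=36458; principal=431548-36458=395090; balance=4190675-395090=3795585
4. interest=⌊3795585·87/10000⌋=33021; principal=431548-33021=398527; balance=3795585-398527=3397058
5. interest=⌊3397058·87/10000⌋=29554; principal=431548-29554=401994; balance=3397058-401994=2995064
6. interest=⌊2995064·87/10000⌋=26057; principal=431548-26057=405491; balance=2995064-405491=2589573
7. interest=⌊2589573·87/10000⌋=22529; principal=431548-22529=409019; balance=2589573-409019=2180554
8. interest=⌊2180554·87/10000⌋=18970; principal=431548-18970=412578; balance=2180554-412578=1767976
9. interest=⌊1767976·87/10000⌋=15381; principal=431548-15381=416167; balance=1767976-416167=1351809
10. interest=⌊1351809·87/10000⌋=11760; principal=431548-11760=419788; balance=1351809-419788=932021
11. interest=⌊932021·87/10000⌋=8108; principal=431548-8108=423440; balance=932021-423440=508581
12. interest=⌊508581·87/10000⌋=4424; principal=431548-4424=427124; balance=508581-427124=81457
13. interest=⌊81457·87/10000⌋=708; principal=min(431548-708,81457)=81457; balance=81457-81457=0

1 43244 388304 4582357
2 39866 391682 4190675
3 36458 395090 3795585
4 33021 398527 3397058
5 29554 401994 2995064
6 26057 405491 2589573
7 22529 409019 2180554
8 18970 412578 1767976
9 15381 416167 1351809
10 11760 419788 932021
11 8108 423440 508581
12 4424 427124 81457
13 708 81457 0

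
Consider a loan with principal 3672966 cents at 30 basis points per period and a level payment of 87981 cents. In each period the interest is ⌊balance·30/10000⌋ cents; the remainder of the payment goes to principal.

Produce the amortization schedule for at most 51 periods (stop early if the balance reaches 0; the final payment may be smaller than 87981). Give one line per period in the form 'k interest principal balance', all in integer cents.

1. interest=⌊3672966·30/10000⌋=11018; principal=87981-11018=76963; balance=3672966-76963=3596003
2. interest=⌊3596003·30/10000⌋=10788; principal=87981-10788=77193; balance=3596003-77193=3518810
3. interest=⌊3518810·30/10000⌋=10556; principal=87981-10556=77425; balance=3518810-77425=3441385
4. interest=⌊3441385·30/10000⌋=10324; principal=87981-10324=77657; balance=3441385-77657=3363728
5. interest=⌊3363728·30/10000⌋=10091; principal=87981-10091=77890; balance=3363728-77890=3285838
6. interest=⌊3285838·30/10000⌋=9857; principal=87981-9857=78124; balance=3285838-78124=3207714
7. interest=⌊3207714·30/10000⌋=9623; principal=87981-9623=78358; balance=3207714-78358=3129356
8. interest=⌊3129356·30/10000⌋=9388; principal=87981-9388=78593; balance=3129356-78593=3050763
9. interest=⌊3050763·30/10000⌋=9152; principal=87981-9152=78829; balance=3050763-78829=2971934
10. interest=⌊2971934·30/10000⌋=8915; principal=87981-8915=79066; balance=2971934-79066=2892868
11. interest=⌊2892868·30/10000⌋=8678; principal=87981-8678=79303; balance=2892868-79303=2813565
12. interest=⌊2813565·30/10000⌋=8440; principal=87981-8440=79541; balance=2813565-79541=2734024
13. interest=⌊2734024·30/10000⌋=8202; principal=87981-8202=79779; balance=2734024-79779=2654245
14. interest=⌊2654245·30/10000⌋=7962; principal=87981-7962=80019; balance=2654245-80019=2574226
15. interest=⌊2574226·30/10000⌋=7722; principal=87981-7722=80259; balance=2574226-80259=2493967
16. interest=⌊2493967·30/10000⌋=7481; principal=87981-7481=80500; balance=2493967-80500=2413467
17. interest=⌊2413467·30/10000⌋=7240; principal=87981-7240=80741; balance=2413467-80741=2332726
18. interest=⌊2332726·30/10000⌋=6998; principal=87981-6998=80983; balance=2332726-80983=2251743
19. interest=⌊2251743·30/10000⌋=6755; principal=87981-6755=81226; balance=2251743-81226=2170517
20. interest=⌊2170517·30/10000⌋=6511; principal=87981-6511=81470; balance=2170517-81470=2089047
21. interest=⌊2089047·30/10000⌋=6267; principal=87981-6267=81714; balance=2089047-81714=2007333
22. interest=⌊2007333·30/10000⌋=6021; principal=87981-6021=81960; balance=2007333-81960=1925373
23. interest=⌊1925373·30/10000⌋=5776; principal=87981-5776=82205; balance=1925373-82205=1843168
24. interest=⌊1843168·30/10000⌋=5529; principal=87981-5529=82452; balance=1843168-82452=1760716
25. interest=⌊1760716·30/10000⌋=5282; principal=87981-5282=82699; balance=1760716-82699=1678017
26. interest=⌊1678017·30/10000⌋=5034; principal=87981-5034=82947; balance=1678017-82947=1595070
27. interest=⌊1595070·30/10000⌋=4785; principal=87981-4785=83196; balance=1595070-83196=1511874
28. interest=⌊1511874·30/10000⌋=4535; principal=87981-4535=83446; balance=1511874-83446=1428428
29. interest=⌊1428428·30/10000⌋=4285; principal=87981-4285=83696; balance=1428428-83696=1344732
30. interest=⌊1344732·30/10000⌋=4034; principal=87981-4034=83947; balance=1344732-83947=1260785
31. interest=⌊1260785·30/10000⌋=3782; principal=87981-3782=84199; balance=1260785-84199=1176586
32. interest=⌊1176586·30/10000⌋=3529; principal=87981-3529=84452; balance=1176586-84452=1092134
33. interest=⌊1092134·30/10000⌋=3276; principal=87981-3276=84705; balance=1092134-84705=1007429
34. interest=⌊1007429·30/10000⌋=3022; principal=87981-3022=84959; balance=1007429-84959=922470
35. interest=⌊922470·30/10000⌋=2767; principal=87981-2767=85214; balance=922470-85214=837256
36. interest=⌊837256·30/10000⌋=2511; principal=87981-2511=85470; balance=837256-85470=751786
37. interest=⌊751786·30/10000⌋=2255; principal=87981-2255=85726; balance=751786-85726=666060
38. interest=⌊666060·30/10000⌋=1998; principal=87981-1998=85983; balance=666060-85983=580077
39. interest=⌊580077·30/10000⌋=1740; principal=87981-1740=86241; balance=580077-86241=493836
40. interest=⌊493836·30/10000⌋=1481; principal=87981-1481=86500; balance=493836-86500=407336
41. interest=⌊407336·30/10000⌋=1222; principal=87981-1222=86759; balance=407336-86759=320577
42. interest=⌊320577·30/10000⌋=961; principal=87981-961=87020; balance=320577-87020=233557
43. interest=⌊233557·30/10000⌋=700; principal=87981-700=87281; balance=233557-87281=146276
44. interest=⌊146276·30/10000⌋=438; principal=87981-438=87543; balance=146276-87543=58733
45. interest=⌊58733·30/10000⌋=176; principal=min(87981-176,58733)=58733; balance=58733-58733=0

1 11018 76963 3596003
2 10788 77193 3518810
3 10556 77425 3441385
4 10324 77657 3363728
5 10091 77890 3285838
6 9857 78124 3207714
7 9623 78358 3129356
8 9388 78593 3050763
9 9152 78829 2971934
10 8915 79066 2892868
11 8678 79303 2813565
12 8440 79541 2734024
13 8202 79779 2654245
14 7962 80019 2574226
15 7722 80259 2493967
16 7481 80500 2413467
17 7240 80741 2332726
18 6998 80983 2251743
19 6755 81226 2170517
20 6511 81470 2089047
21 6267 81714 2007333
22 6021 81960 1925373
23 5776 82205 1843168
24 5529 82452 1760716
25 5282 82699 1678017
26 5034 82947 1595070
27 4785 83196 1511874
28 4535 83446 1428428
29 4285 83696 1344732
30 4034 83947 1260785
31 3782 84199 1176586
32 3529 84452 1092134
33 3276 84705 1007429
34 3022 84959 922470
35 2767 85214 837256
36 2511 85470 751786
37 2255 85726 666060
38 1998 85983 580077
39 1740 86241 493836
40 1481 86500 407336
41 1222 86759 320577
42 961 87020 233557
43 700 87281 146276
44 438 87543 58733
45 176 58733 0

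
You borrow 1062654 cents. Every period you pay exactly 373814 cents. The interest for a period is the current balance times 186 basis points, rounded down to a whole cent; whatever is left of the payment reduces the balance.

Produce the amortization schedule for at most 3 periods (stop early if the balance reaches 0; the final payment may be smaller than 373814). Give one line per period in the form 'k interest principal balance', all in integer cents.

1 19765 354049 708605
2 13180 360634 347971
3 6472 347971 0

1. interest=⌊1062654·186/10000⌋=19765; principal=373814-19765=354049; balance=1062654-354049=708605
2. interest=⌊708605·186/10000⌋=13180; principal=373814-13180=360634; balance=708605-360634=347971
3. interest=⌊347971·186/10000⌋=6472; principal=min(373814-6472,347971)=347971; balance=347971-347971=0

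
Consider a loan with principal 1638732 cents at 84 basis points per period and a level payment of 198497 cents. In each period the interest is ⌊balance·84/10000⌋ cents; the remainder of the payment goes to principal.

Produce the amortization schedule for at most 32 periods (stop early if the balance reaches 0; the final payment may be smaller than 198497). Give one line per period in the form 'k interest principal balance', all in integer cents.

1 13765 184732 1454000
2 12213 186284 1267716
3 10648 187849 1079867
4 9070 189427 890440
5 7479 191018 699422
6 5875 192622 506800
7 4257 194240 312560
8 2625 195872 116688
9 980 116688 0

1. interest=⌊1638732·84/10000⌋=13765; principal=198497-13765=184732; balance=1638732-184732=1454000
2. interest=⌊1454000·84/10000⌋=12213; principal=198497-12213=186284; balance=1454000-186284=1267716
3. interest=⌊1267716·84/10000⌋=10648; principal=198497-10648=187849; balance=1267716-187849=1079867
4. interest=⌊1079867·84/10000⌋=9070; principal=198497-9070=189427; balance=1079867-189427=890440
5. interest=⌊890440·84/10000⌋=7479; principal=198497-7479=191018; balance=890440-191018=699422
6. interest=⌊699422·84/10000⌋=5875; principal=198497-5875=192622; balance=699422-192622=506800
7. interest=⌊506800·84/10000⌋=4257; principal=198497-4257=194240; balance=506800-194240=312560
8. interest=⌊312560·84/10000⌋=2625; principal=198497-2625=195872; balance=312560-195872=116688
9. interest=⌊116688·84/10000⌋=980; principal=min(198497-980,116688)=116688; balance=116688-116688=0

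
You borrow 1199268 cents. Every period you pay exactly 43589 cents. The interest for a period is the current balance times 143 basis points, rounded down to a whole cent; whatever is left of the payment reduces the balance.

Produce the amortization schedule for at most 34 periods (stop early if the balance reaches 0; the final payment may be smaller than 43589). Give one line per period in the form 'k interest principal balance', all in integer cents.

1. interest=⌊1199268·143/10000⌋=17149; principal=43589-17149=26440; balance=1199268-26440=1172828
2. interest=⌊1172828·143/10000⌋=16771; principal=43589-16771=26818; balance=1172828-26818=1146010
3. interest=⌊1146010·143/10000⌋=16387; principal=43589-16387=27202; balance=1146010-27202=1118808
4. interest=⌊1118808·143/10000⌋=15998; principal=43589-15998=27591; balance=1118808-27591=1091217
5. interest=⌊1091217·143/10000⌋=15604; principal=43589-15604=27985; balance=1091217-27985=1063232
6. interest=⌊1063232·143/10000⌋=15204; principal=43589-15204=28385; balance=1063232-28385=1034847
7. interest=⌊1034847·143/10000⌋=14798; principal=43589-14798=28791; balance=1034847-28791=1006056
8. interest=⌊1006056·143/10000⌋=14386; principal=43589-14386=29203; balance=1006056-29203=976853
9. interest=⌊976853·143/10000⌋=13968; principal=43589-13968=29621; balance=976853-29621=947232
10. interest=⌊947232·143/10000⌋=13545; principal=43589-13545=30044; balance=947232-30044=917188
11. interest=⌊917188·143/10000⌋=13115; principal=43589-13115=30474; balance=917188-30474=886714
12. interest=⌊886714·143/10000⌋=12680; principal=43589-12680=30909; balance=886714-30909=855805
13. interest=⌊855805·143/10000⌋=12238; principal=43589-12238=31351; balance=855805-31351=824454
14. interest=⌊824454·143/10000⌋=11789; principal=43589-11789=31800; balance=824454-31800=792654
15. interest=⌊792654·143/10000⌋=11334; principal=43589-11334=32255; balance=792654-32255=760399
16. interest=⌊760399·143/10000⌋=10873; principal=43589-10873=32716; balance=760399-32716=727683
17. interest=⌊727683·143/10000⌋=10405; principal=43589-10405=33184; balance=727683-33184=694499
18. interest=⌊694499·143/10000⌋=9931; principal=43589-9931=33658; balance=694499-33658=660841
19. interest=⌊660841·143/10000⌋=9450; principal=43589-9450=34139; balance=660841-34139=626702
20. interest=⌊626702·143/10000⌋=8961; principal=43589-8961=34628; balance=626702-34628=592074
21. interest=⌊592074·143/10000⌋=8466; principal=43589-8466=35123; balance=592074-35123=556951
22. interest=⌊556951·143/10000⌋=7964; principal=43589-7964=35625; balance=556951-35625=521326
23. interest=⌊521326·143/10000⌋=7454; principal=43589-7454=36135; balance=521326-36135=485191
24. interest=⌊485191·143/10000⌋=6938; principal=43589-6938=36651; balance=485191-36651=448540
25. interest=⌊448540·143/10000⌋=6414; principal=43589-6414=37175; balance=448540-37175=411365
26. interest=⌊411365·143/10000⌋=5882; principal=43589-5882=37707; balance=411365-37707=373658
27. interest=⌊373658·143/10000⌋=5343; principal=43589-5343=38246; balance=373658-38246=335412
28. interest=⌊335412·143/10000⌋=4796; principal=43589-4796=38793; balance=335412-38793=296619
29. interest=⌊296619·143/10000⌋=4241; principal=43589-4241=39348; balance=296619-39348=257271
30. interest=⌊257271·143/10000⌋=3678; principal=43589-3678=39911; balance=257271-39911=217360
31. interest=⌊217360·143/10000⌋=3108; principal=43589-3108=40481; balance=217360-40481=176879
32. interest=⌊176879·143/10000⌋=2529; principal=43589-2529=41060; balance=176879-41060=135819
33. interest=⌊135819·143/10000⌋=1942; principal=43589-1942=41647; balance=135819-41647=94172
34. interest=⌊94172·143/10000⌋=1346; principal=43589-1346=42243; balance=94172-42243=51929

1 17149 26440 1172828
2 16771 26818 1146010
3 16387 27202 1118808
4 15998 27591 1091217
5 15604 27985 1063232
6 15204 28385 1034847
7 14798 28791 1006056
8 14386 29203 976853
9 13968 29621 947232
10 13545 30044 917188
11 13115 30474 886714
12 12680 30909 855805
13 12238 31351 824454
14 11789 31800 792654
15 11334 32255 760399
16 10873 32716 727683
17 10405 33184 694499
18 9931 33658 660841
19 9450 34139 626702
20 8961 34628 592074
21 8466 35123 556951
22 7964 35625 521326
23 7454 36135 485191
24 6938 36651 448540
25 6414 37175 411365
26 5882 37707 373658
27 5343 38246 335412
28 4796 38793 296619
29 4241 39348 257271
30 3678 39911 217360
31 3108 40481 176879
32 2529 41060 135819
33 1942 41647 94172
34 1346 42243 51929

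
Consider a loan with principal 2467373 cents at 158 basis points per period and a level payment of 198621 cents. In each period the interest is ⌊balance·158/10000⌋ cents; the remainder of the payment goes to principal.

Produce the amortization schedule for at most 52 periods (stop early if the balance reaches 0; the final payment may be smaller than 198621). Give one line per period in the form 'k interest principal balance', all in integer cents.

1 38984 159637 2307736
2 36462 162159 2145577
3 33900 164721 1980856
4 31297 167324 1813532
5 28653 169968 1643564
6 25968 172653 1470911
7 23240 175381 1295530
8 20469 178152 1117378
9 17654 180967 936411
10 14795 183826 752585
11 11890 186731 565854
12 8940 189681 376173
13 5943 192678 183495
14 2899 183495 0

1. interest=⌊2467373·158/10000⌋=38984; principal=198621-38984=159637; balance=2467373-159637=2307736
2. interest=⌊2307736·158/10000⌋=36462; principal=198621-36462=162159; balance=2307736-162159=2145577
3. interest=⌊2145577·158/10000⌋=33900; principal=198621-33900=164721; balance=2145577-164721=1980856
4. interest=⌊1980856·158/10000⌋=31297; principal=198621-31297=167324; balance=1980856-167324=1813532
5. interest=⌊1813532·158/10000⌋=28653; principal=198621-28653=169968; balance=1813532-169968=1643564
6. interest=⌊1643564·158/10000⌋=25968; principal=198621-25968=172653; balance=1643564-172653=1470911
7. interest=⌊1470911·158/10000⌋=23240; principal=198621-23240=175381; balance=1470911-175381=1295530
8. interest=⌊1295530·158/10000⌋=20469; principal=198621-20469=178152; balance=1295530-178152=1117378
9. interest=⌊1117378·158/10000⌋=17654; principal=198621-17654=180967; balance=1117378-180967=936411
10. interest=⌊936411·158/10000⌋=14795; principal=198621-14795=183826; balance=936411-183826=752585
11. interest=⌊752585·158/10000⌋=11890; principal=198621-11890=186731; balance=752585-186731=565854
12. interest=⌊565854·158/10000⌋=8940; principal=198621-8940=189681; balance=565854-189681=376173
13. interest=⌊376173·158/10000⌋=5943; principal=198621-5943=192678; balance=376173-192678=183495
14. interest=⌊183495·158/10000⌋=2899; principal=min(198621-2899,183495)=183495; balance=183495-183495=0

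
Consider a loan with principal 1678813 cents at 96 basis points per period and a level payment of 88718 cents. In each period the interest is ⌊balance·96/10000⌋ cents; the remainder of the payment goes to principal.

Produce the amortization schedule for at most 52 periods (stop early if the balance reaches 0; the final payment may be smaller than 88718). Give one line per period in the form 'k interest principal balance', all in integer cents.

1. interest=⌊1678813·96/10000⌋=16116; principal=88718-16116=72602; balance=1678813-72602=1606211
2. interest=⌊1606211·96/10000⌋=15419; principal=88718-15419=73299; balance=1606211-73299=1532912
3. interest=⌊1532912·96/10000⌋=14715; principal=88718-14715=74003; balance=1532912-74003=1458909
4. interest=⌊1458909·96/10000⌋=14005; principal=88718-14005=74713; balance=1458909-74713=1384196
5. interest=⌊1384196·96/10000⌋=13288; principal=88718-13288=75430; balance=1384196-75430=1308766
6. interest=⌊1308766·96/10000⌋=12564; principal=88718-12564=76154; balance=1308766-76154=1232612
7. interest=⌊1232612·96/10000⌋=11833; principal=88718-11833=76885; balance=1232612-76885=1155727
8. interest=⌊1155727·96/10000⌋=11094; principal=88718-11094=77624; balance=1155727-77624=1078103
9. interest=⌊1078103·96/10000⌋=10349; principal=88718-10349=78369; balance=1078103-78369=999734
10. interest=⌊999734·96/10000⌋=9597; principal=88718-9597=79121; balance=999734-79121=920613
11. interest=⌊920613·96/10000⌋=8837; principal=88718-8837=79881; balance=920613-79881=840732
12. interest=⌊840732·96/10000⌋=8071; principal=88718-8071=80647; balance=840732-80647=760085
13. interest=⌊760085·96/10000⌋=7296; principal=88718-7296=81422; balance=760085-81422=678663
14. interest=⌊678663·96/10000⌋=6515; principal=88718-6515=82203; balance=678663-82203=596460
15. interest=⌊596460·96/10000⌋=5726; principal=88718-5726=82992; balance=596460-82992=513468
16. interest=⌊513468·96/10000⌋=4929; principal=88718-4929=83789; balance=513468-83789=429679
17. interest=⌊429679·96/10000⌋=4124; principal=88718-4124=84594; balance=429679-84594=345085
18. interest=⌊345085·96/10000⌋=3312; principal=88718-3312=85406; balance=345085-85406=259679
19. interest=⌊259679·96/10000⌋=2492; principal=88718-2492=86226; balance=259679-86226=173453
20. interest=⌊173453·96/10000⌋=1665; principal=88718-1665=87053; balance=173453-87053=86400
21. interest=⌊86400·96/10000⌋=829; principal=min(88718-829,86400)=86400; balance=86400-86400=0

1 16116 72602 1606211
2 15419 73299 1532912
3 14715 74003 1458909
4 14005 74713 1384196
5 13288 75430 1308766
6 12564 76154 1232612
7 11833 76885 1155727
8 11094 77624 1078103
9 10349 78369 999734
10 9597 79121 920613
11 8837 79881 840732
12 8071 80647 760085
13 7296 81422 678663
14 6515 82203 596460
15 5726 82992 513468
16 4929 83789 429679
17 4124 84594 345085
18 3312 85406 259679
19 2492 86226 173453
20 1665 87053 86400
21 829 86400 0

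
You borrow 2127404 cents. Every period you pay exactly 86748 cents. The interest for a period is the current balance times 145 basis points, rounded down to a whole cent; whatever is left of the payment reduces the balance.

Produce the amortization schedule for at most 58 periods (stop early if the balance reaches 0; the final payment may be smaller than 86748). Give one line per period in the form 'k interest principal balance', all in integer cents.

1. interest=⌊2127404·145/10000⌋=30847; principal=86748-30847=55901; balance=2127404-55901=2071503
2. interest=⌊2071503·145/10000⌋=30036; principal=86748-30036=56712; balance=2071503-56712=2014791
3. interest=⌊2014791·145/10000⌋=29214; principal=86748-29214=57534; balance=2014791-57534=1957257
4. interest=⌊1957257·145/10000⌋=28380; principal=86748-28380=58368; balance=1957257-58368=1898889
5. interest=⌊1898889·145/10000⌋=27533; principal=86748-27533=59215; balance=1898889-59215=1839674
6. interest=⌊1839674·145/10000⌋=26675; principal=86748-26675=60073; balance=1839674-60073=1779601
7. interest=⌊1779601·145/10000⌋=25804; principal=86748-25804=60944; balance=1779601-60944=1718657
8. interest=⌊1718657·145/10000⌋=24920; principal=86748-24920=61828; balance=1718657-61828=1656829
9. interest=⌊1656829·145/10000⌋=24024; principal=86748-24024=62724; balance=1656829-62724=1594105
10. interest=⌊1594105·145/10000⌋=23114; principal=86748-23114=63634; balance=1594105-63634=1530471
11. interest=⌊1530471·145/10000⌋=22191; principal=86748-22191=64557; balance=1530471-64557=1465914
12. interest=⌊1465914·145/10000⌋=21255; principal=86748-21255=65493; balance=1465914-65493=1400421
13. interest=⌊1400421·145/10000⌋=20306; principal=86748-20306=66442; balance=1400421-66442=1333979
14. interest=⌊1333979·145/10000⌋=19342; principal=86748-19342=67406; balance=1333979-67406=1266573
15. interest=⌊1266573·145/10000⌋=18365; principal=86748-18365=68383; balance=1266573-68383=1198190
16. interest=⌊1198190·145/10000⌋=17373; principal=86748-17373=69375; balance=1198190-69375=1128815
17. interest=⌊1128815·145/10000⌋=16367; principal=86748-16367=70381; balance=1128815-70381=1058434
18. interest=⌊1058434·145/10000⌋=15347; principal=86748-15347=71401; balance=1058434-71401=987033
19. interest=⌊987033·145/10000⌋=14311; principal=86748-14311=72437; balance=987033-72437=914596
20. interest=⌊914596·145/10000⌋=13261; principal=86748-13261=73487; balance=914596-73487=841109
21. interest=⌊841109·145/10000⌋=12196; principal=86748-12196=74552; balance=841109-74552=766557
22. interest=⌊766557·145/10000⌋=11115; principal=86748-11115=75633; balance=766557-75633=690924
23. interest=⌊690924·145/10000⌋=10018; principal=86748-10018=76730; balance=690924-76730=614194
24. interest=⌊614194·145/10000⌋=8905; principal=86748-8905=77843; balance=614194-77843=536351
25. interest=⌊536351·145/10000⌋=7777; principal=86748-7777=78971; balance=536351-78971=457380
26. interest=⌊457380·145/10000⌋=6632; principal=86748-6632=80116; balance=457380-80116=377264
27. interest=⌊377264·145/10000⌋=5470; principal=86748-5470=81278; balance=377264-81278=295986
28. interest=⌊295986·145/10000⌋=4291; principal=86748-4291=82457; balance=295986-82457=213529
29. interest=⌊213529·145/10000⌋=3096; principal=86748-3096=83652; balance=213529-83652=129877
30. interest=⌊129877·145/10000⌋=1883; principal=86748-1883=84865; balance=129877-84865=45012
31. interest=⌊45012·145/10000⌋=652; principal=min(86748-652,45012)=45012; balance=45012-45012=0

1 30847 55901 2071503
2 30036 56712 2014791
3 29214 57534 1957257
4 28380 58368 1898889
5 27533 59215 1839674
6 26675 60073 1779601
7 25804 60944 1718657
8 24920 61828 1656829
9 24024 62724 1594105
10 23114 63634 1530471
11 22191 64557 1465914
12 21255 65493 1400421
13 20306 66442 1333979
14 19342 67406 1266573
15 18365 68383 1198190
16 17373 69375 1128815
17 16367 70381 1058434
18 15347 71401 987033
19 14311 72437 914596
20 13261 73487 841109
21 12196 74552 766557
22 11115 75633 690924
23 10018 76730 614194
24 8905 77843 536351
25 7777 78971 457380
26 6632 80116 377264
27 5470 81278 295986
28 4291 82457 213529
29 3096 83652 129877
30 1883 84865 45012
31 652 45012 0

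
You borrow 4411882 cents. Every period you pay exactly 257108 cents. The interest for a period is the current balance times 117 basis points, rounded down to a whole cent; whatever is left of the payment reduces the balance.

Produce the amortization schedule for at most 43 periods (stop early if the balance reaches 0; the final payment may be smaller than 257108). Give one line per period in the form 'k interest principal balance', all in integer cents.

1 51619 205489 4206393
2 49214 207894 3998499
3 46782 210326 3788173
4 44321 212787 3575386
5 41832 215276 3360110
6 39313 217795 3142315
7 36765 220343 2921972
8 34187 222921 2699051
9 31578 225530 2473521
10 28940 228168 2245353
11 26270 230838 2014515
12 23569 233539 1780976
13 20837 236271 1544705
14 18073 239035 1305670
15 15276 241832 1063838
16 12446 244662 819176
17 9584 247524 571652
18 6688 250420 321232
19 3758 253350 67882
20 794 67882 0

1. interest=⌊4411882·117/10000⌋=51619; principal=257108-51619=205489; balance=4411882-205489=4206393
2. interest=⌊4206393·117/10000⌋=49214; principal=257108-49214=207894; balance=4206393-207894=3998499
3. interest=⌊3998499·117/10000⌋=46782; principal=257108-46782=210326; balance=3998499-210326=3788173
4. interest=⌊3788173·117/10000⌋=44321; principal=257108-44321=212787; balance=3788173-212787=3575386
5. interest=⌊3575386·117/10000⌋=41832; principal=257108-41832=215276; balance=3575386-215276=3360110
6. interest=⌊3360110·117/10000⌋=39313; principal=257108-39313=217795; balance=3360110-217795=3142315
7. interest=⌊3142315·117/10000⌋=36765; principal=257108-36765=220343; balance=3142315-220343=2921972
8. interest=⌊2921972·117/10000⌋=34187; principal=257108-34187=222921; balance=2921972-222921=2699051
9. interest=⌊2699051·117/10000⌋=31578; principal=257108-31578=225530; balance=2699051-225530=2473521
10. interest=⌊2473521·117/10000⌋=28940; principal=257108-28940=228168; balance=2473521-228168=2245353
11. interest=⌊2245353·117/10000⌋=26270; principal=257108-26270=230838; balance=2245353-230838=2014515
12. interest=⌊2014515·117/10000⌋=23569; principal=257108-23569=233539; balance=2014515-233539=1780976
13. interest=⌊1780976·117/10000⌋=20837; principal=257108-20837=236271; balance=1780976-236271=1544705
14. interest=⌊1544705·117/10000⌋=18073; principal=257108-18073=239035; balance=1544705-239035=1305670
15. interest=⌊1305670·117/10000⌋=15276; principal=257108-15276=241832; balance=1305670-241832=1063838
16. interest=⌊1063838·117/10000⌋=12446; principal=257108-12446=244662; balance=1063838-244662=819176
17. interest=⌊819176·117/10000⌋=9584; principal=257108-9584=247524; balance=819176-247524=571652
18. interest=⌊571652·117/10000⌋=6688; principal=257108-6688=250420; balance=571652-250420=321232
19. interest=⌊321232·117/10000⌋=3758; principal=257108-3758=253350; balance=321232-253350=67882
20. interest=⌊67882·117/10000⌋=794; principal=min(257108-794,67882)=67882; balance=67882-67882=0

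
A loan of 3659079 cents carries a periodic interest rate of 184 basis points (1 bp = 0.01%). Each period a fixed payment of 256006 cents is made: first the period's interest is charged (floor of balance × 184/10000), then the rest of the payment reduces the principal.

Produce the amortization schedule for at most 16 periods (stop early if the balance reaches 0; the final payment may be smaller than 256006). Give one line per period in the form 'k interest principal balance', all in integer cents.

1. interest=⌊3659079·184/10000⌋=67327; principal=256006-67327=188679; balance=3659079-188679=3470400
2. interest=⌊3470400·184/10000⌋=63855; principal=256006-63855=192151; balance=3470400-192151=3278249
3. interest=⌊3278249·184/10000⌋=60319; principal=256006-60319=195687; balance=3278249-195687=3082562
4. interest=⌊3082562·184/10000⌋=56719; principal=256006-56719=199287; balance=3082562-199287=2883275
5. interest=⌊2883275·184/10000⌋=53052; principal=256006-53052=202954; balance=2883275-202954=2680321
6. interest=⌊2680321·184/10000⌋=49317; principal=256006-49317=206689; balance=2680321-206689=2473632
7. interest=⌊2473632·184/10000⌋=45514; principal=256006-45514=210492; balance=2473632-210492=2263140
8. interest=⌊2263140·184/10000⌋=41641; principal=256006-41641=214365; balance=2263140-214365=2048775
9. interest=⌊2048775·184/10000⌋=37697; principal=256006-37697=218309; balance=2048775-218309=1830466
10. interest=⌊1830466·184/10000⌋=33680; principal=256006-33680=222326; balance=1830466-222326=1608140
11. interest=⌊1608140·184/10000⌋=29589; principal=256006-29589=226417; balance=1608140-226417=1381723
12. interest=⌊1381723·184/10000⌋=25423; principal=256006-25423=230583; balance=1381723-230583=1151140
13. interest=⌊1151140·184/10000⌋=21180; principal=256006-21180=234826; balance=1151140-234826=916314
14. interest=⌊916314·184/10000⌋=16860; principal=256006-16860=239146; balance=916314-239146=677168
15. interest=⌊677168·184/10000⌋=12459; principal=256006-12459=243547; balance=677168-243547=433621
16. interest=⌊433621·184/10000⌋=7978; principal=256006-7978=248028; balance=433621-248028=185593

1 67327 188679 3470400
2 63855 192151 3278249
3 60319 195687 3082562
4 56719 199287 2883275
5 53052 202954 2680321
6 49317 206689 2473632
7 45514 210492 2263140
8 41641 214365 2048775
9 37697 218309 1830466
10 33680 222326 1608140
11 29589 226417 1381723
12 25423 230583 1151140
13 21180 234826 916314
14 16860 239146 677168
15 12459 243547 433621
16 7978 248028 185593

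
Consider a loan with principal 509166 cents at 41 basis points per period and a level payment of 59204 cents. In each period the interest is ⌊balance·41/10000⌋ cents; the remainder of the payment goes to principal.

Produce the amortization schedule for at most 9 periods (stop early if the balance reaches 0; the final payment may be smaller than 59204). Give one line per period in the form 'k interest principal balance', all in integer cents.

1. interest=⌊509166·41/10000⌋=2087; principal=59204-2087=57117; balance=509166-57117=452049
2. interest=⌊452049·41/10000⌋=1853; principal=59204-1853=57351; balance=452049-57351=394698
3. interest=⌊394698·41/10000⌋=1618; principal=59204-1618=57586; balance=394698-57586=337112
4. interest=⌊337112·41/10000⌋=1382; principal=59204-1382=57822; balance=337112-57822=279290
5. interest=⌊279290·41/10000⌋=1145; principal=59204-1145=58059; balance=279290-58059=221231
6. interest=⌊221231·41/10000⌋=907; principal=59204-907=58297; balance=221231-58297=162934
7. interest=⌊162934·41/10000⌋=668; principal=59204-668=58536; balance=162934-58536=104398
8. interest=⌊104398·41/10000⌋=428; principal=59204-428=58776; balance=104398-58776=45622
9. interest=⌊45622·41/10000⌋=187; principal=min(59204-187,45622)=45622; balance=45622-45622=0

1 2087 57117 452049
2 1853 57351 394698
3 1618 57586 337112
4 1382 57822 279290
5 1145 58059 221231
6 907 58297 162934
7 668 58536 104398
8 428 58776 45622
9 187 45622 0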